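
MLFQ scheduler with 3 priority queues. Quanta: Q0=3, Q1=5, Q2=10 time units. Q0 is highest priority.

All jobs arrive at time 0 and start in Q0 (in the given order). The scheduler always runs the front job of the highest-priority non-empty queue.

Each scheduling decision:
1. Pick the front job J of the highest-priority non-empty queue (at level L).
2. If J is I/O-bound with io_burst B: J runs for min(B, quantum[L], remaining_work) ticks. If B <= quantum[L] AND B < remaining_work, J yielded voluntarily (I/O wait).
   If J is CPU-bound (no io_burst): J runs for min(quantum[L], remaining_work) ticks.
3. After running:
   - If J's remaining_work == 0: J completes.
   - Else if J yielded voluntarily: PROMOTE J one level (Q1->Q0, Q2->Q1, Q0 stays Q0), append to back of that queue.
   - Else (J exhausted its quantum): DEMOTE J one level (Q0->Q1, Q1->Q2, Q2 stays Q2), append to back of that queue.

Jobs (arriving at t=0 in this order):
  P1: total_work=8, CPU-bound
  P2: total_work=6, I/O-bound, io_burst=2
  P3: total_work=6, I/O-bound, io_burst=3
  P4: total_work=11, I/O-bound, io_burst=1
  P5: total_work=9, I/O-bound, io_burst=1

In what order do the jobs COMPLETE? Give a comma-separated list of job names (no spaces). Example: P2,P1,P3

t=0-3: P1@Q0 runs 3, rem=5, quantum used, demote→Q1. Q0=[P2,P3,P4,P5] Q1=[P1] Q2=[]
t=3-5: P2@Q0 runs 2, rem=4, I/O yield, promote→Q0. Q0=[P3,P4,P5,P2] Q1=[P1] Q2=[]
t=5-8: P3@Q0 runs 3, rem=3, I/O yield, promote→Q0. Q0=[P4,P5,P2,P3] Q1=[P1] Q2=[]
t=8-9: P4@Q0 runs 1, rem=10, I/O yield, promote→Q0. Q0=[P5,P2,P3,P4] Q1=[P1] Q2=[]
t=9-10: P5@Q0 runs 1, rem=8, I/O yield, promote→Q0. Q0=[P2,P3,P4,P5] Q1=[P1] Q2=[]
t=10-12: P2@Q0 runs 2, rem=2, I/O yield, promote→Q0. Q0=[P3,P4,P5,P2] Q1=[P1] Q2=[]
t=12-15: P3@Q0 runs 3, rem=0, completes. Q0=[P4,P5,P2] Q1=[P1] Q2=[]
t=15-16: P4@Q0 runs 1, rem=9, I/O yield, promote→Q0. Q0=[P5,P2,P4] Q1=[P1] Q2=[]
t=16-17: P5@Q0 runs 1, rem=7, I/O yield, promote→Q0. Q0=[P2,P4,P5] Q1=[P1] Q2=[]
t=17-19: P2@Q0 runs 2, rem=0, completes. Q0=[P4,P5] Q1=[P1] Q2=[]
t=19-20: P4@Q0 runs 1, rem=8, I/O yield, promote→Q0. Q0=[P5,P4] Q1=[P1] Q2=[]
t=20-21: P5@Q0 runs 1, rem=6, I/O yield, promote→Q0. Q0=[P4,P5] Q1=[P1] Q2=[]
t=21-22: P4@Q0 runs 1, rem=7, I/O yield, promote→Q0. Q0=[P5,P4] Q1=[P1] Q2=[]
t=22-23: P5@Q0 runs 1, rem=5, I/O yield, promote→Q0. Q0=[P4,P5] Q1=[P1] Q2=[]
t=23-24: P4@Q0 runs 1, rem=6, I/O yield, promote→Q0. Q0=[P5,P4] Q1=[P1] Q2=[]
t=24-25: P5@Q0 runs 1, rem=4, I/O yield, promote→Q0. Q0=[P4,P5] Q1=[P1] Q2=[]
t=25-26: P4@Q0 runs 1, rem=5, I/O yield, promote→Q0. Q0=[P5,P4] Q1=[P1] Q2=[]
t=26-27: P5@Q0 runs 1, rem=3, I/O yield, promote→Q0. Q0=[P4,P5] Q1=[P1] Q2=[]
t=27-28: P4@Q0 runs 1, rem=4, I/O yield, promote→Q0. Q0=[P5,P4] Q1=[P1] Q2=[]
t=28-29: P5@Q0 runs 1, rem=2, I/O yield, promote→Q0. Q0=[P4,P5] Q1=[P1] Q2=[]
t=29-30: P4@Q0 runs 1, rem=3, I/O yield, promote→Q0. Q0=[P5,P4] Q1=[P1] Q2=[]
t=30-31: P5@Q0 runs 1, rem=1, I/O yield, promote→Q0. Q0=[P4,P5] Q1=[P1] Q2=[]
t=31-32: P4@Q0 runs 1, rem=2, I/O yield, promote→Q0. Q0=[P5,P4] Q1=[P1] Q2=[]
t=32-33: P5@Q0 runs 1, rem=0, completes. Q0=[P4] Q1=[P1] Q2=[]
t=33-34: P4@Q0 runs 1, rem=1, I/O yield, promote→Q0. Q0=[P4] Q1=[P1] Q2=[]
t=34-35: P4@Q0 runs 1, rem=0, completes. Q0=[] Q1=[P1] Q2=[]
t=35-40: P1@Q1 runs 5, rem=0, completes. Q0=[] Q1=[] Q2=[]

Answer: P3,P2,P5,P4,P1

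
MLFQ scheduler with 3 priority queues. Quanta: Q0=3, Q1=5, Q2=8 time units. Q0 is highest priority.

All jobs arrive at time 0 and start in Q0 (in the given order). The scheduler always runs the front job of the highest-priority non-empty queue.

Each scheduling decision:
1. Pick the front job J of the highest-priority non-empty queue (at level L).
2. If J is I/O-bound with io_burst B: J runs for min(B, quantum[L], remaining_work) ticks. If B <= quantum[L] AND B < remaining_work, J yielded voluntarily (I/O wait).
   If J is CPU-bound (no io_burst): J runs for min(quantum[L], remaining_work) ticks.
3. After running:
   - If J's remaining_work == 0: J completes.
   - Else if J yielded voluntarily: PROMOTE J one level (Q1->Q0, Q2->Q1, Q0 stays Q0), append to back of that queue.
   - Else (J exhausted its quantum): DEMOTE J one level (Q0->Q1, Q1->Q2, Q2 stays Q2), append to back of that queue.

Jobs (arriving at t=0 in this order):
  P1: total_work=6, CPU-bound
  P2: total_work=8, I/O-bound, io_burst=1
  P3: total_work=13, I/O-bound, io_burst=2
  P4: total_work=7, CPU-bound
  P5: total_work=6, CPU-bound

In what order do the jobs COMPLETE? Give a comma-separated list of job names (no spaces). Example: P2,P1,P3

t=0-3: P1@Q0 runs 3, rem=3, quantum used, demote→Q1. Q0=[P2,P3,P4,P5] Q1=[P1] Q2=[]
t=3-4: P2@Q0 runs 1, rem=7, I/O yield, promote→Q0. Q0=[P3,P4,P5,P2] Q1=[P1] Q2=[]
t=4-6: P3@Q0 runs 2, rem=11, I/O yield, promote→Q0. Q0=[P4,P5,P2,P3] Q1=[P1] Q2=[]
t=6-9: P4@Q0 runs 3, rem=4, quantum used, demote→Q1. Q0=[P5,P2,P3] Q1=[P1,P4] Q2=[]
t=9-12: P5@Q0 runs 3, rem=3, quantum used, demote→Q1. Q0=[P2,P3] Q1=[P1,P4,P5] Q2=[]
t=12-13: P2@Q0 runs 1, rem=6, I/O yield, promote→Q0. Q0=[P3,P2] Q1=[P1,P4,P5] Q2=[]
t=13-15: P3@Q0 runs 2, rem=9, I/O yield, promote→Q0. Q0=[P2,P3] Q1=[P1,P4,P5] Q2=[]
t=15-16: P2@Q0 runs 1, rem=5, I/O yield, promote→Q0. Q0=[P3,P2] Q1=[P1,P4,P5] Q2=[]
t=16-18: P3@Q0 runs 2, rem=7, I/O yield, promote→Q0. Q0=[P2,P3] Q1=[P1,P4,P5] Q2=[]
t=18-19: P2@Q0 runs 1, rem=4, I/O yield, promote→Q0. Q0=[P3,P2] Q1=[P1,P4,P5] Q2=[]
t=19-21: P3@Q0 runs 2, rem=5, I/O yield, promote→Q0. Q0=[P2,P3] Q1=[P1,P4,P5] Q2=[]
t=21-22: P2@Q0 runs 1, rem=3, I/O yield, promote→Q0. Q0=[P3,P2] Q1=[P1,P4,P5] Q2=[]
t=22-24: P3@Q0 runs 2, rem=3, I/O yield, promote→Q0. Q0=[P2,P3] Q1=[P1,P4,P5] Q2=[]
t=24-25: P2@Q0 runs 1, rem=2, I/O yield, promote→Q0. Q0=[P3,P2] Q1=[P1,P4,P5] Q2=[]
t=25-27: P3@Q0 runs 2, rem=1, I/O yield, promote→Q0. Q0=[P2,P3] Q1=[P1,P4,P5] Q2=[]
t=27-28: P2@Q0 runs 1, rem=1, I/O yield, promote→Q0. Q0=[P3,P2] Q1=[P1,P4,P5] Q2=[]
t=28-29: P3@Q0 runs 1, rem=0, completes. Q0=[P2] Q1=[P1,P4,P5] Q2=[]
t=29-30: P2@Q0 runs 1, rem=0, completes. Q0=[] Q1=[P1,P4,P5] Q2=[]
t=30-33: P1@Q1 runs 3, rem=0, completes. Q0=[] Q1=[P4,P5] Q2=[]
t=33-37: P4@Q1 runs 4, rem=0, completes. Q0=[] Q1=[P5] Q2=[]
t=37-40: P5@Q1 runs 3, rem=0, completes. Q0=[] Q1=[] Q2=[]

Answer: P3,P2,P1,P4,P5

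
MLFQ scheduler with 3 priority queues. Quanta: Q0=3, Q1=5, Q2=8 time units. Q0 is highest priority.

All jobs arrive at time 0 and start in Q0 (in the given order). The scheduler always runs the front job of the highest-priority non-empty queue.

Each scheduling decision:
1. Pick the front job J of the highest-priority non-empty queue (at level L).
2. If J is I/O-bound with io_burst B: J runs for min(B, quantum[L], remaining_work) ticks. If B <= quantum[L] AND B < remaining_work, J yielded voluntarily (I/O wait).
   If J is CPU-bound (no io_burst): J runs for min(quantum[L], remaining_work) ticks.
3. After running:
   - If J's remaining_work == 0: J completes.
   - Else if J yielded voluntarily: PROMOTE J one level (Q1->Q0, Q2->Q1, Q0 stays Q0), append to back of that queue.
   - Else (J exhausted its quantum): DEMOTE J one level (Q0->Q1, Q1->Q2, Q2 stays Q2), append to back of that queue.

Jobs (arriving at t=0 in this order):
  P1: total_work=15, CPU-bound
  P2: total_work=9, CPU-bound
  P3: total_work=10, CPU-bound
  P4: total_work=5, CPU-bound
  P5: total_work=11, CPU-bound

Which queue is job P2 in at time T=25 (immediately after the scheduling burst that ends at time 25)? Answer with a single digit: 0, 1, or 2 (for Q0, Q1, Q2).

Answer: 2

Derivation:
t=0-3: P1@Q0 runs 3, rem=12, quantum used, demote→Q1. Q0=[P2,P3,P4,P5] Q1=[P1] Q2=[]
t=3-6: P2@Q0 runs 3, rem=6, quantum used, demote→Q1. Q0=[P3,P4,P5] Q1=[P1,P2] Q2=[]
t=6-9: P3@Q0 runs 3, rem=7, quantum used, demote→Q1. Q0=[P4,P5] Q1=[P1,P2,P3] Q2=[]
t=9-12: P4@Q0 runs 3, rem=2, quantum used, demote→Q1. Q0=[P5] Q1=[P1,P2,P3,P4] Q2=[]
t=12-15: P5@Q0 runs 3, rem=8, quantum used, demote→Q1. Q0=[] Q1=[P1,P2,P3,P4,P5] Q2=[]
t=15-20: P1@Q1 runs 5, rem=7, quantum used, demote→Q2. Q0=[] Q1=[P2,P3,P4,P5] Q2=[P1]
t=20-25: P2@Q1 runs 5, rem=1, quantum used, demote→Q2. Q0=[] Q1=[P3,P4,P5] Q2=[P1,P2]
t=25-30: P3@Q1 runs 5, rem=2, quantum used, demote→Q2. Q0=[] Q1=[P4,P5] Q2=[P1,P2,P3]
t=30-32: P4@Q1 runs 2, rem=0, completes. Q0=[] Q1=[P5] Q2=[P1,P2,P3]
t=32-37: P5@Q1 runs 5, rem=3, quantum used, demote→Q2. Q0=[] Q1=[] Q2=[P1,P2,P3,P5]
t=37-44: P1@Q2 runs 7, rem=0, completes. Q0=[] Q1=[] Q2=[P2,P3,P5]
t=44-45: P2@Q2 runs 1, rem=0, completes. Q0=[] Q1=[] Q2=[P3,P5]
t=45-47: P3@Q2 runs 2, rem=0, completes. Q0=[] Q1=[] Q2=[P5]
t=47-50: P5@Q2 runs 3, rem=0, completes. Q0=[] Q1=[] Q2=[]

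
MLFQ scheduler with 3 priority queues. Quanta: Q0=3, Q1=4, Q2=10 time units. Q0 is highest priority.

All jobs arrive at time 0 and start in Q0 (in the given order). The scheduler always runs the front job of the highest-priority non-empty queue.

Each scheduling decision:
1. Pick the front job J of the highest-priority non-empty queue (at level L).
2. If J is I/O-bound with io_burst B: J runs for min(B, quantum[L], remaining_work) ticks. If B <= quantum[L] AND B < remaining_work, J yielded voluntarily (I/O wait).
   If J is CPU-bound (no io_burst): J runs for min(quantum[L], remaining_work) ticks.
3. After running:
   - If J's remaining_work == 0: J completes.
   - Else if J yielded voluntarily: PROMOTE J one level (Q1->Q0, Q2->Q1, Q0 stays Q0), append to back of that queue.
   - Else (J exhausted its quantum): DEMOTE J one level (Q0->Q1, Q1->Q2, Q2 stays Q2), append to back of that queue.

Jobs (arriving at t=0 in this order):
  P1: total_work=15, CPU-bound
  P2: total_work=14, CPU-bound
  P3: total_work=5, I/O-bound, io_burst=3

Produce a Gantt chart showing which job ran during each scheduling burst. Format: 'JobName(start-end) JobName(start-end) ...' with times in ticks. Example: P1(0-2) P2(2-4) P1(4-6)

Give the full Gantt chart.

t=0-3: P1@Q0 runs 3, rem=12, quantum used, demote→Q1. Q0=[P2,P3] Q1=[P1] Q2=[]
t=3-6: P2@Q0 runs 3, rem=11, quantum used, demote→Q1. Q0=[P3] Q1=[P1,P2] Q2=[]
t=6-9: P3@Q0 runs 3, rem=2, I/O yield, promote→Q0. Q0=[P3] Q1=[P1,P2] Q2=[]
t=9-11: P3@Q0 runs 2, rem=0, completes. Q0=[] Q1=[P1,P2] Q2=[]
t=11-15: P1@Q1 runs 4, rem=8, quantum used, demote→Q2. Q0=[] Q1=[P2] Q2=[P1]
t=15-19: P2@Q1 runs 4, rem=7, quantum used, demote→Q2. Q0=[] Q1=[] Q2=[P1,P2]
t=19-27: P1@Q2 runs 8, rem=0, completes. Q0=[] Q1=[] Q2=[P2]
t=27-34: P2@Q2 runs 7, rem=0, completes. Q0=[] Q1=[] Q2=[]

Answer: P1(0-3) P2(3-6) P3(6-9) P3(9-11) P1(11-15) P2(15-19) P1(19-27) P2(27-34)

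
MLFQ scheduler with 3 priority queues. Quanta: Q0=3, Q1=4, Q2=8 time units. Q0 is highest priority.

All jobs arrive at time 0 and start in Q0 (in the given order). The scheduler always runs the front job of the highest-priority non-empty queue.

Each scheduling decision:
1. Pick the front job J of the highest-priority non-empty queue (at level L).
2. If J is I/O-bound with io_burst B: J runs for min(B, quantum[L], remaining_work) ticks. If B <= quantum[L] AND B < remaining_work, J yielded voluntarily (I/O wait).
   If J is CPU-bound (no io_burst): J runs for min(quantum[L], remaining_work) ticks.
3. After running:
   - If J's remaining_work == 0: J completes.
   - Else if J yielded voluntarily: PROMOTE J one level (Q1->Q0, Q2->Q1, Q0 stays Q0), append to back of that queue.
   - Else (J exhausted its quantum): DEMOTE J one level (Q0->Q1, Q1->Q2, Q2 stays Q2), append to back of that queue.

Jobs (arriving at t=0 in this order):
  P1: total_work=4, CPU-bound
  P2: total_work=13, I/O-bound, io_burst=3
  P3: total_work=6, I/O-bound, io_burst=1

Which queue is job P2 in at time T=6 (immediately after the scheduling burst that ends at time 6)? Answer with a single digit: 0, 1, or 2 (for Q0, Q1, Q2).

t=0-3: P1@Q0 runs 3, rem=1, quantum used, demote→Q1. Q0=[P2,P3] Q1=[P1] Q2=[]
t=3-6: P2@Q0 runs 3, rem=10, I/O yield, promote→Q0. Q0=[P3,P2] Q1=[P1] Q2=[]
t=6-7: P3@Q0 runs 1, rem=5, I/O yield, promote→Q0. Q0=[P2,P3] Q1=[P1] Q2=[]
t=7-10: P2@Q0 runs 3, rem=7, I/O yield, promote→Q0. Q0=[P3,P2] Q1=[P1] Q2=[]
t=10-11: P3@Q0 runs 1, rem=4, I/O yield, promote→Q0. Q0=[P2,P3] Q1=[P1] Q2=[]
t=11-14: P2@Q0 runs 3, rem=4, I/O yield, promote→Q0. Q0=[P3,P2] Q1=[P1] Q2=[]
t=14-15: P3@Q0 runs 1, rem=3, I/O yield, promote→Q0. Q0=[P2,P3] Q1=[P1] Q2=[]
t=15-18: P2@Q0 runs 3, rem=1, I/O yield, promote→Q0. Q0=[P3,P2] Q1=[P1] Q2=[]
t=18-19: P3@Q0 runs 1, rem=2, I/O yield, promote→Q0. Q0=[P2,P3] Q1=[P1] Q2=[]
t=19-20: P2@Q0 runs 1, rem=0, completes. Q0=[P3] Q1=[P1] Q2=[]
t=20-21: P3@Q0 runs 1, rem=1, I/O yield, promote→Q0. Q0=[P3] Q1=[P1] Q2=[]
t=21-22: P3@Q0 runs 1, rem=0, completes. Q0=[] Q1=[P1] Q2=[]
t=22-23: P1@Q1 runs 1, rem=0, completes. Q0=[] Q1=[] Q2=[]

Answer: 0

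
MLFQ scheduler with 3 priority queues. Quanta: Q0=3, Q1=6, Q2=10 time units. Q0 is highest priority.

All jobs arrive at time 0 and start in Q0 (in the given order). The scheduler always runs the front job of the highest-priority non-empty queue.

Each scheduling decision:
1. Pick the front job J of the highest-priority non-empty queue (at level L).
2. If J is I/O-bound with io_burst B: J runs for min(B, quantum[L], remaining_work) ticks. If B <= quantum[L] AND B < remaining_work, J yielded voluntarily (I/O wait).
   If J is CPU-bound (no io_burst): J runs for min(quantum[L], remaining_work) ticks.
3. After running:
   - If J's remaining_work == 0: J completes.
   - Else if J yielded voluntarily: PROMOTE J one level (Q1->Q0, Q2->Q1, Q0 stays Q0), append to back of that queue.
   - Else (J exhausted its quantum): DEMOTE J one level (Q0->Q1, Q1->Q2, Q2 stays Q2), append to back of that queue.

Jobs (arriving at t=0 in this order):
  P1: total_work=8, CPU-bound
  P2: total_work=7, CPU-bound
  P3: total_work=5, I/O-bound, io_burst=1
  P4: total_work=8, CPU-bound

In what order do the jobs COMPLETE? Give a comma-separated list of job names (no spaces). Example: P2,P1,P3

t=0-3: P1@Q0 runs 3, rem=5, quantum used, demote→Q1. Q0=[P2,P3,P4] Q1=[P1] Q2=[]
t=3-6: P2@Q0 runs 3, rem=4, quantum used, demote→Q1. Q0=[P3,P4] Q1=[P1,P2] Q2=[]
t=6-7: P3@Q0 runs 1, rem=4, I/O yield, promote→Q0. Q0=[P4,P3] Q1=[P1,P2] Q2=[]
t=7-10: P4@Q0 runs 3, rem=5, quantum used, demote→Q1. Q0=[P3] Q1=[P1,P2,P4] Q2=[]
t=10-11: P3@Q0 runs 1, rem=3, I/O yield, promote→Q0. Q0=[P3] Q1=[P1,P2,P4] Q2=[]
t=11-12: P3@Q0 runs 1, rem=2, I/O yield, promote→Q0. Q0=[P3] Q1=[P1,P2,P4] Q2=[]
t=12-13: P3@Q0 runs 1, rem=1, I/O yield, promote→Q0. Q0=[P3] Q1=[P1,P2,P4] Q2=[]
t=13-14: P3@Q0 runs 1, rem=0, completes. Q0=[] Q1=[P1,P2,P4] Q2=[]
t=14-19: P1@Q1 runs 5, rem=0, completes. Q0=[] Q1=[P2,P4] Q2=[]
t=19-23: P2@Q1 runs 4, rem=0, completes. Q0=[] Q1=[P4] Q2=[]
t=23-28: P4@Q1 runs 5, rem=0, completes. Q0=[] Q1=[] Q2=[]

Answer: P3,P1,P2,P4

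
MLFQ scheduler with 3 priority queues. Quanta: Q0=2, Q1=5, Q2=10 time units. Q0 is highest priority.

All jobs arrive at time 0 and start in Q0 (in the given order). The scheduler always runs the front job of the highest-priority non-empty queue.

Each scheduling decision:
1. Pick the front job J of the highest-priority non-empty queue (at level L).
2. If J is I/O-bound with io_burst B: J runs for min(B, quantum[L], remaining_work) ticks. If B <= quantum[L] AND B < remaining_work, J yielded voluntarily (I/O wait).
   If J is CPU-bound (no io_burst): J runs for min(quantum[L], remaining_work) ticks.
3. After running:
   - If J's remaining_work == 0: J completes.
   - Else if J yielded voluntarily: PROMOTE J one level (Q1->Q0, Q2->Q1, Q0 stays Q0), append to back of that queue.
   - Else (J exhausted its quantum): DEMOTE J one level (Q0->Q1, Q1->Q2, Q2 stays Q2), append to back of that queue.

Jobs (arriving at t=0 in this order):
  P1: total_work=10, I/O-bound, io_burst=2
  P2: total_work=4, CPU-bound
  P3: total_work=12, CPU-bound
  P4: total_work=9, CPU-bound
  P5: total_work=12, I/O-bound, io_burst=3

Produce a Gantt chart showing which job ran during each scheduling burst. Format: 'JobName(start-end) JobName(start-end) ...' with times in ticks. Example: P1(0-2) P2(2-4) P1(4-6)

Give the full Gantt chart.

Answer: P1(0-2) P2(2-4) P3(4-6) P4(6-8) P5(8-10) P1(10-12) P1(12-14) P1(14-16) P1(16-18) P2(18-20) P3(20-25) P4(25-30) P5(30-33) P5(33-35) P5(35-38) P5(38-40) P3(40-45) P4(45-47)

Derivation:
t=0-2: P1@Q0 runs 2, rem=8, I/O yield, promote→Q0. Q0=[P2,P3,P4,P5,P1] Q1=[] Q2=[]
t=2-4: P2@Q0 runs 2, rem=2, quantum used, demote→Q1. Q0=[P3,P4,P5,P1] Q1=[P2] Q2=[]
t=4-6: P3@Q0 runs 2, rem=10, quantum used, demote→Q1. Q0=[P4,P5,P1] Q1=[P2,P3] Q2=[]
t=6-8: P4@Q0 runs 2, rem=7, quantum used, demote→Q1. Q0=[P5,P1] Q1=[P2,P3,P4] Q2=[]
t=8-10: P5@Q0 runs 2, rem=10, quantum used, demote→Q1. Q0=[P1] Q1=[P2,P3,P4,P5] Q2=[]
t=10-12: P1@Q0 runs 2, rem=6, I/O yield, promote→Q0. Q0=[P1] Q1=[P2,P3,P4,P5] Q2=[]
t=12-14: P1@Q0 runs 2, rem=4, I/O yield, promote→Q0. Q0=[P1] Q1=[P2,P3,P4,P5] Q2=[]
t=14-16: P1@Q0 runs 2, rem=2, I/O yield, promote→Q0. Q0=[P1] Q1=[P2,P3,P4,P5] Q2=[]
t=16-18: P1@Q0 runs 2, rem=0, completes. Q0=[] Q1=[P2,P3,P4,P5] Q2=[]
t=18-20: P2@Q1 runs 2, rem=0, completes. Q0=[] Q1=[P3,P4,P5] Q2=[]
t=20-25: P3@Q1 runs 5, rem=5, quantum used, demote→Q2. Q0=[] Q1=[P4,P5] Q2=[P3]
t=25-30: P4@Q1 runs 5, rem=2, quantum used, demote→Q2. Q0=[] Q1=[P5] Q2=[P3,P4]
t=30-33: P5@Q1 runs 3, rem=7, I/O yield, promote→Q0. Q0=[P5] Q1=[] Q2=[P3,P4]
t=33-35: P5@Q0 runs 2, rem=5, quantum used, demote→Q1. Q0=[] Q1=[P5] Q2=[P3,P4]
t=35-38: P5@Q1 runs 3, rem=2, I/O yield, promote→Q0. Q0=[P5] Q1=[] Q2=[P3,P4]
t=38-40: P5@Q0 runs 2, rem=0, completes. Q0=[] Q1=[] Q2=[P3,P4]
t=40-45: P3@Q2 runs 5, rem=0, completes. Q0=[] Q1=[] Q2=[P4]
t=45-47: P4@Q2 runs 2, rem=0, completes. Q0=[] Q1=[] Q2=[]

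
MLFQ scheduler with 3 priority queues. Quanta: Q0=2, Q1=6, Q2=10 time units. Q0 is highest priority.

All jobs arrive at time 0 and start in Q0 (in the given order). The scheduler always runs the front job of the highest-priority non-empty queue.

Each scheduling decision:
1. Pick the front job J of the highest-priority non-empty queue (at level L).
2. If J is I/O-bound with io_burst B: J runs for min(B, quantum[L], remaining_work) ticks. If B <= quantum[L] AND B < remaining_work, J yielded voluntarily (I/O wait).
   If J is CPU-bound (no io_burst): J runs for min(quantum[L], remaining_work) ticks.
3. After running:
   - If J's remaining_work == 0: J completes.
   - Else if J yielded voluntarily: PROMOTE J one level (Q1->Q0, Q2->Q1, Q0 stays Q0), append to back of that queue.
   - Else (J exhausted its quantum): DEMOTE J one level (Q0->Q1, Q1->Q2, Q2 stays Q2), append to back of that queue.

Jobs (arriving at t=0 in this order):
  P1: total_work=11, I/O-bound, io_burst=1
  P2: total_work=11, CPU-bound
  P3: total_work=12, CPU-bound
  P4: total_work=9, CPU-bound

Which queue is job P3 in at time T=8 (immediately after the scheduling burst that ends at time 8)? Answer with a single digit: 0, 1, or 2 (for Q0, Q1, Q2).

Answer: 1

Derivation:
t=0-1: P1@Q0 runs 1, rem=10, I/O yield, promote→Q0. Q0=[P2,P3,P4,P1] Q1=[] Q2=[]
t=1-3: P2@Q0 runs 2, rem=9, quantum used, demote→Q1. Q0=[P3,P4,P1] Q1=[P2] Q2=[]
t=3-5: P3@Q0 runs 2, rem=10, quantum used, demote→Q1. Q0=[P4,P1] Q1=[P2,P3] Q2=[]
t=5-7: P4@Q0 runs 2, rem=7, quantum used, demote→Q1. Q0=[P1] Q1=[P2,P3,P4] Q2=[]
t=7-8: P1@Q0 runs 1, rem=9, I/O yield, promote→Q0. Q0=[P1] Q1=[P2,P3,P4] Q2=[]
t=8-9: P1@Q0 runs 1, rem=8, I/O yield, promote→Q0. Q0=[P1] Q1=[P2,P3,P4] Q2=[]
t=9-10: P1@Q0 runs 1, rem=7, I/O yield, promote→Q0. Q0=[P1] Q1=[P2,P3,P4] Q2=[]
t=10-11: P1@Q0 runs 1, rem=6, I/O yield, promote→Q0. Q0=[P1] Q1=[P2,P3,P4] Q2=[]
t=11-12: P1@Q0 runs 1, rem=5, I/O yield, promote→Q0. Q0=[P1] Q1=[P2,P3,P4] Q2=[]
t=12-13: P1@Q0 runs 1, rem=4, I/O yield, promote→Q0. Q0=[P1] Q1=[P2,P3,P4] Q2=[]
t=13-14: P1@Q0 runs 1, rem=3, I/O yield, promote→Q0. Q0=[P1] Q1=[P2,P3,P4] Q2=[]
t=14-15: P1@Q0 runs 1, rem=2, I/O yield, promote→Q0. Q0=[P1] Q1=[P2,P3,P4] Q2=[]
t=15-16: P1@Q0 runs 1, rem=1, I/O yield, promote→Q0. Q0=[P1] Q1=[P2,P3,P4] Q2=[]
t=16-17: P1@Q0 runs 1, rem=0, completes. Q0=[] Q1=[P2,P3,P4] Q2=[]
t=17-23: P2@Q1 runs 6, rem=3, quantum used, demote→Q2. Q0=[] Q1=[P3,P4] Q2=[P2]
t=23-29: P3@Q1 runs 6, rem=4, quantum used, demote→Q2. Q0=[] Q1=[P4] Q2=[P2,P3]
t=29-35: P4@Q1 runs 6, rem=1, quantum used, demote→Q2. Q0=[] Q1=[] Q2=[P2,P3,P4]
t=35-38: P2@Q2 runs 3, rem=0, completes. Q0=[] Q1=[] Q2=[P3,P4]
t=38-42: P3@Q2 runs 4, rem=0, completes. Q0=[] Q1=[] Q2=[P4]
t=42-43: P4@Q2 runs 1, rem=0, completes. Q0=[] Q1=[] Q2=[]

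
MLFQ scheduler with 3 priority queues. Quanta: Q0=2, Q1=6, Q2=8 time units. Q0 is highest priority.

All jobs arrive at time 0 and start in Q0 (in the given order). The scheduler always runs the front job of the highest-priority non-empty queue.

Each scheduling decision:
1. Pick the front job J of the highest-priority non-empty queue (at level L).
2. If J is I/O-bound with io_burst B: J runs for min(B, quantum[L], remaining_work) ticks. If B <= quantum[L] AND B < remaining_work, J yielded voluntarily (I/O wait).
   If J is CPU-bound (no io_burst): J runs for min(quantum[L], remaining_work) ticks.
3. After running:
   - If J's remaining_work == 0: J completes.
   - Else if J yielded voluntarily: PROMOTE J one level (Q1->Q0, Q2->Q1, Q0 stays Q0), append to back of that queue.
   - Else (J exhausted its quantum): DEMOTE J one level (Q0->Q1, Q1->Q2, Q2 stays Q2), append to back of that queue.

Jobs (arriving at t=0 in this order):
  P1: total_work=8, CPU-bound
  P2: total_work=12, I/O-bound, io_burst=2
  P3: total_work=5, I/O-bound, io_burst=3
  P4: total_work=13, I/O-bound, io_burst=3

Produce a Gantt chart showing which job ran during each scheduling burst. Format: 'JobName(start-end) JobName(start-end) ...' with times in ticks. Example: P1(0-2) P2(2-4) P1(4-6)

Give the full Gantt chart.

t=0-2: P1@Q0 runs 2, rem=6, quantum used, demote→Q1. Q0=[P2,P3,P4] Q1=[P1] Q2=[]
t=2-4: P2@Q0 runs 2, rem=10, I/O yield, promote→Q0. Q0=[P3,P4,P2] Q1=[P1] Q2=[]
t=4-6: P3@Q0 runs 2, rem=3, quantum used, demote→Q1. Q0=[P4,P2] Q1=[P1,P3] Q2=[]
t=6-8: P4@Q0 runs 2, rem=11, quantum used, demote→Q1. Q0=[P2] Q1=[P1,P3,P4] Q2=[]
t=8-10: P2@Q0 runs 2, rem=8, I/O yield, promote→Q0. Q0=[P2] Q1=[P1,P3,P4] Q2=[]
t=10-12: P2@Q0 runs 2, rem=6, I/O yield, promote→Q0. Q0=[P2] Q1=[P1,P3,P4] Q2=[]
t=12-14: P2@Q0 runs 2, rem=4, I/O yield, promote→Q0. Q0=[P2] Q1=[P1,P3,P4] Q2=[]
t=14-16: P2@Q0 runs 2, rem=2, I/O yield, promote→Q0. Q0=[P2] Q1=[P1,P3,P4] Q2=[]
t=16-18: P2@Q0 runs 2, rem=0, completes. Q0=[] Q1=[P1,P3,P4] Q2=[]
t=18-24: P1@Q1 runs 6, rem=0, completes. Q0=[] Q1=[P3,P4] Q2=[]
t=24-27: P3@Q1 runs 3, rem=0, completes. Q0=[] Q1=[P4] Q2=[]
t=27-30: P4@Q1 runs 3, rem=8, I/O yield, promote→Q0. Q0=[P4] Q1=[] Q2=[]
t=30-32: P4@Q0 runs 2, rem=6, quantum used, demote→Q1. Q0=[] Q1=[P4] Q2=[]
t=32-35: P4@Q1 runs 3, rem=3, I/O yield, promote→Q0. Q0=[P4] Q1=[] Q2=[]
t=35-37: P4@Q0 runs 2, rem=1, quantum used, demote→Q1. Q0=[] Q1=[P4] Q2=[]
t=37-38: P4@Q1 runs 1, rem=0, completes. Q0=[] Q1=[] Q2=[]

Answer: P1(0-2) P2(2-4) P3(4-6) P4(6-8) P2(8-10) P2(10-12) P2(12-14) P2(14-16) P2(16-18) P1(18-24) P3(24-27) P4(27-30) P4(30-32) P4(32-35) P4(35-37) P4(37-38)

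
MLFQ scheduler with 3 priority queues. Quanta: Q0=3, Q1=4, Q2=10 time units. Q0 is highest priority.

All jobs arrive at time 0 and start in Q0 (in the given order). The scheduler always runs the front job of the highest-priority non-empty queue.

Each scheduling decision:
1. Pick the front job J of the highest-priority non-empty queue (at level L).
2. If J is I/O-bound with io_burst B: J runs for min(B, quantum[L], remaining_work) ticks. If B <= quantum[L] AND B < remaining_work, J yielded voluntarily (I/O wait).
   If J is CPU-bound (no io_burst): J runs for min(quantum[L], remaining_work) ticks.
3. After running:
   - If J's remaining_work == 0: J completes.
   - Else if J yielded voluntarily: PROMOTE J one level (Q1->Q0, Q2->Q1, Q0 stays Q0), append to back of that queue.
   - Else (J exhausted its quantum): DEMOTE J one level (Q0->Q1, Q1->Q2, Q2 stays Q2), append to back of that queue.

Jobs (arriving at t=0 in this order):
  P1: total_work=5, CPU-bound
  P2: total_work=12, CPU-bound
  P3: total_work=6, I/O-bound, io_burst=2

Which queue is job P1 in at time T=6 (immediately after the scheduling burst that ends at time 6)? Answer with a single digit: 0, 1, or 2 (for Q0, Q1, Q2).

Answer: 1

Derivation:
t=0-3: P1@Q0 runs 3, rem=2, quantum used, demote→Q1. Q0=[P2,P3] Q1=[P1] Q2=[]
t=3-6: P2@Q0 runs 3, rem=9, quantum used, demote→Q1. Q0=[P3] Q1=[P1,P2] Q2=[]
t=6-8: P3@Q0 runs 2, rem=4, I/O yield, promote→Q0. Q0=[P3] Q1=[P1,P2] Q2=[]
t=8-10: P3@Q0 runs 2, rem=2, I/O yield, promote→Q0. Q0=[P3] Q1=[P1,P2] Q2=[]
t=10-12: P3@Q0 runs 2, rem=0, completes. Q0=[] Q1=[P1,P2] Q2=[]
t=12-14: P1@Q1 runs 2, rem=0, completes. Q0=[] Q1=[P2] Q2=[]
t=14-18: P2@Q1 runs 4, rem=5, quantum used, demote→Q2. Q0=[] Q1=[] Q2=[P2]
t=18-23: P2@Q2 runs 5, rem=0, completes. Q0=[] Q1=[] Q2=[]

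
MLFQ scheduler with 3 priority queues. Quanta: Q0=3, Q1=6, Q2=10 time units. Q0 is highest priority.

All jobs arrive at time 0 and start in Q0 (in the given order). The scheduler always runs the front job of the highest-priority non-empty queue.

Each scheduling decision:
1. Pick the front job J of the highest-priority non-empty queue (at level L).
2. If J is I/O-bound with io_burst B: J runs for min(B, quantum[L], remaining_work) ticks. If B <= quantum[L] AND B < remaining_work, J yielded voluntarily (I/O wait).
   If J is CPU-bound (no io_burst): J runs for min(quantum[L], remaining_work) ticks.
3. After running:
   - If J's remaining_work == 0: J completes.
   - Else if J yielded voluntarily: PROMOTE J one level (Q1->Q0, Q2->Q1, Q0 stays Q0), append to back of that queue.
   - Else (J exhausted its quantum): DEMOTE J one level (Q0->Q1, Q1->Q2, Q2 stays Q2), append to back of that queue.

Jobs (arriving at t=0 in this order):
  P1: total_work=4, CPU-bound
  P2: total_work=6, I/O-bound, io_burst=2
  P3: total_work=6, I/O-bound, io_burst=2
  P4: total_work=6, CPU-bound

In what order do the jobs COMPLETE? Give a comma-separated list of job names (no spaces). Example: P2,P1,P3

Answer: P2,P3,P1,P4

Derivation:
t=0-3: P1@Q0 runs 3, rem=1, quantum used, demote→Q1. Q0=[P2,P3,P4] Q1=[P1] Q2=[]
t=3-5: P2@Q0 runs 2, rem=4, I/O yield, promote→Q0. Q0=[P3,P4,P2] Q1=[P1] Q2=[]
t=5-7: P3@Q0 runs 2, rem=4, I/O yield, promote→Q0. Q0=[P4,P2,P3] Q1=[P1] Q2=[]
t=7-10: P4@Q0 runs 3, rem=3, quantum used, demote→Q1. Q0=[P2,P3] Q1=[P1,P4] Q2=[]
t=10-12: P2@Q0 runs 2, rem=2, I/O yield, promote→Q0. Q0=[P3,P2] Q1=[P1,P4] Q2=[]
t=12-14: P3@Q0 runs 2, rem=2, I/O yield, promote→Q0. Q0=[P2,P3] Q1=[P1,P4] Q2=[]
t=14-16: P2@Q0 runs 2, rem=0, completes. Q0=[P3] Q1=[P1,P4] Q2=[]
t=16-18: P3@Q0 runs 2, rem=0, completes. Q0=[] Q1=[P1,P4] Q2=[]
t=18-19: P1@Q1 runs 1, rem=0, completes. Q0=[] Q1=[P4] Q2=[]
t=19-22: P4@Q1 runs 3, rem=0, completes. Q0=[] Q1=[] Q2=[]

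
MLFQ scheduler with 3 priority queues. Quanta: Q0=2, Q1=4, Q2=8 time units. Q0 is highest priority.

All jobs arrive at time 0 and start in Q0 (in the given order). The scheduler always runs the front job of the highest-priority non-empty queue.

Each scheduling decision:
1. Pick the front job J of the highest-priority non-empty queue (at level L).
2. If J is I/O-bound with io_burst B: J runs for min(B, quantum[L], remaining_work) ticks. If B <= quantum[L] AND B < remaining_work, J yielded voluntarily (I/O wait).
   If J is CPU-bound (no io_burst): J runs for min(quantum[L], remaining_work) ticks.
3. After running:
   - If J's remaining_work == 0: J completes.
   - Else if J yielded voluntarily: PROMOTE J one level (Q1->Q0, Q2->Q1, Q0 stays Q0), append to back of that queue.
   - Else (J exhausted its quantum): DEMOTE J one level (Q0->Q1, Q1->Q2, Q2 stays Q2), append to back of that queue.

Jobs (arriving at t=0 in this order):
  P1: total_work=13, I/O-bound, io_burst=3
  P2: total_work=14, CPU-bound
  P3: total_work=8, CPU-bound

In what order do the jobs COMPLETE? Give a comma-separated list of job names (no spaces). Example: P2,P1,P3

t=0-2: P1@Q0 runs 2, rem=11, quantum used, demote→Q1. Q0=[P2,P3] Q1=[P1] Q2=[]
t=2-4: P2@Q0 runs 2, rem=12, quantum used, demote→Q1. Q0=[P3] Q1=[P1,P2] Q2=[]
t=4-6: P3@Q0 runs 2, rem=6, quantum used, demote→Q1. Q0=[] Q1=[P1,P2,P3] Q2=[]
t=6-9: P1@Q1 runs 3, rem=8, I/O yield, promote→Q0. Q0=[P1] Q1=[P2,P3] Q2=[]
t=9-11: P1@Q0 runs 2, rem=6, quantum used, demote→Q1. Q0=[] Q1=[P2,P3,P1] Q2=[]
t=11-15: P2@Q1 runs 4, rem=8, quantum used, demote→Q2. Q0=[] Q1=[P3,P1] Q2=[P2]
t=15-19: P3@Q1 runs 4, rem=2, quantum used, demote→Q2. Q0=[] Q1=[P1] Q2=[P2,P3]
t=19-22: P1@Q1 runs 3, rem=3, I/O yield, promote→Q0. Q0=[P1] Q1=[] Q2=[P2,P3]
t=22-24: P1@Q0 runs 2, rem=1, quantum used, demote→Q1. Q0=[] Q1=[P1] Q2=[P2,P3]
t=24-25: P1@Q1 runs 1, rem=0, completes. Q0=[] Q1=[] Q2=[P2,P3]
t=25-33: P2@Q2 runs 8, rem=0, completes. Q0=[] Q1=[] Q2=[P3]
t=33-35: P3@Q2 runs 2, rem=0, completes. Q0=[] Q1=[] Q2=[]

Answer: P1,P2,P3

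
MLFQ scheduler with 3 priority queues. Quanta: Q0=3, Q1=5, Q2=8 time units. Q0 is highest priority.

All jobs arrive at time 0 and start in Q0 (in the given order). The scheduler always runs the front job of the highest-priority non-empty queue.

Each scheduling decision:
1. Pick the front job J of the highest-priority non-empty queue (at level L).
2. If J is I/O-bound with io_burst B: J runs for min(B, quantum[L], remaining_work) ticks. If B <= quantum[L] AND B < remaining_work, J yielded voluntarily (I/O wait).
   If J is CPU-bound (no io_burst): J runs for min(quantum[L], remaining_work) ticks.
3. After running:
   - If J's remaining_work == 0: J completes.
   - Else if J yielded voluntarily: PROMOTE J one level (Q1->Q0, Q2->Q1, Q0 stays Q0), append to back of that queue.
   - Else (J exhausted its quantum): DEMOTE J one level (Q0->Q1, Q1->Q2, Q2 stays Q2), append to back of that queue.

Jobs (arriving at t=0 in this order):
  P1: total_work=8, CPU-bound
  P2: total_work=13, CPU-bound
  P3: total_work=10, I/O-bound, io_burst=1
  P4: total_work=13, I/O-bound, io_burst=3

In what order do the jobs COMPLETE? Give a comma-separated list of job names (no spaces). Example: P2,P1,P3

t=0-3: P1@Q0 runs 3, rem=5, quantum used, demote→Q1. Q0=[P2,P3,P4] Q1=[P1] Q2=[]
t=3-6: P2@Q0 runs 3, rem=10, quantum used, demote→Q1. Q0=[P3,P4] Q1=[P1,P2] Q2=[]
t=6-7: P3@Q0 runs 1, rem=9, I/O yield, promote→Q0. Q0=[P4,P3] Q1=[P1,P2] Q2=[]
t=7-10: P4@Q0 runs 3, rem=10, I/O yield, promote→Q0. Q0=[P3,P4] Q1=[P1,P2] Q2=[]
t=10-11: P3@Q0 runs 1, rem=8, I/O yield, promote→Q0. Q0=[P4,P3] Q1=[P1,P2] Q2=[]
t=11-14: P4@Q0 runs 3, rem=7, I/O yield, promote→Q0. Q0=[P3,P4] Q1=[P1,P2] Q2=[]
t=14-15: P3@Q0 runs 1, rem=7, I/O yield, promote→Q0. Q0=[P4,P3] Q1=[P1,P2] Q2=[]
t=15-18: P4@Q0 runs 3, rem=4, I/O yield, promote→Q0. Q0=[P3,P4] Q1=[P1,P2] Q2=[]
t=18-19: P3@Q0 runs 1, rem=6, I/O yield, promote→Q0. Q0=[P4,P3] Q1=[P1,P2] Q2=[]
t=19-22: P4@Q0 runs 3, rem=1, I/O yield, promote→Q0. Q0=[P3,P4] Q1=[P1,P2] Q2=[]
t=22-23: P3@Q0 runs 1, rem=5, I/O yield, promote→Q0. Q0=[P4,P3] Q1=[P1,P2] Q2=[]
t=23-24: P4@Q0 runs 1, rem=0, completes. Q0=[P3] Q1=[P1,P2] Q2=[]
t=24-25: P3@Q0 runs 1, rem=4, I/O yield, promote→Q0. Q0=[P3] Q1=[P1,P2] Q2=[]
t=25-26: P3@Q0 runs 1, rem=3, I/O yield, promote→Q0. Q0=[P3] Q1=[P1,P2] Q2=[]
t=26-27: P3@Q0 runs 1, rem=2, I/O yield, promote→Q0. Q0=[P3] Q1=[P1,P2] Q2=[]
t=27-28: P3@Q0 runs 1, rem=1, I/O yield, promote→Q0. Q0=[P3] Q1=[P1,P2] Q2=[]
t=28-29: P3@Q0 runs 1, rem=0, completes. Q0=[] Q1=[P1,P2] Q2=[]
t=29-34: P1@Q1 runs 5, rem=0, completes. Q0=[] Q1=[P2] Q2=[]
t=34-39: P2@Q1 runs 5, rem=5, quantum used, demote→Q2. Q0=[] Q1=[] Q2=[P2]
t=39-44: P2@Q2 runs 5, rem=0, completes. Q0=[] Q1=[] Q2=[]

Answer: P4,P3,P1,P2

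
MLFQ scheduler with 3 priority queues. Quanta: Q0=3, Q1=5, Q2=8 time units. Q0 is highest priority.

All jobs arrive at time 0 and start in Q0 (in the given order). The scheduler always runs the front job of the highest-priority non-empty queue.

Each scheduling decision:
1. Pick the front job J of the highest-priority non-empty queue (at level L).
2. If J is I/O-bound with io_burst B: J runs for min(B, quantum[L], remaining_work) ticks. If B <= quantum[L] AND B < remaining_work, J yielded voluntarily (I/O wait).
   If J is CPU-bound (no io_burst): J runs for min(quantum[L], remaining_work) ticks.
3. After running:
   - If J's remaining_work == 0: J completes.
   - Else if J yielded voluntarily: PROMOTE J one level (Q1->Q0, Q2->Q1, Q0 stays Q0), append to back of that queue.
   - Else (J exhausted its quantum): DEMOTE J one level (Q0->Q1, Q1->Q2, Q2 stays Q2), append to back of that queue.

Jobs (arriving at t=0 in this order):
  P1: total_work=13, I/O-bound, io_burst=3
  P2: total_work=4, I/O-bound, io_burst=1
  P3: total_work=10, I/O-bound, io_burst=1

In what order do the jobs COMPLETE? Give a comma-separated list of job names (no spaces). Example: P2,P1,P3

t=0-3: P1@Q0 runs 3, rem=10, I/O yield, promote→Q0. Q0=[P2,P3,P1] Q1=[] Q2=[]
t=3-4: P2@Q0 runs 1, rem=3, I/O yield, promote→Q0. Q0=[P3,P1,P2] Q1=[] Q2=[]
t=4-5: P3@Q0 runs 1, rem=9, I/O yield, promote→Q0. Q0=[P1,P2,P3] Q1=[] Q2=[]
t=5-8: P1@Q0 runs 3, rem=7, I/O yield, promote→Q0. Q0=[P2,P3,P1] Q1=[] Q2=[]
t=8-9: P2@Q0 runs 1, rem=2, I/O yield, promote→Q0. Q0=[P3,P1,P2] Q1=[] Q2=[]
t=9-10: P3@Q0 runs 1, rem=8, I/O yield, promote→Q0. Q0=[P1,P2,P3] Q1=[] Q2=[]
t=10-13: P1@Q0 runs 3, rem=4, I/O yield, promote→Q0. Q0=[P2,P3,P1] Q1=[] Q2=[]
t=13-14: P2@Q0 runs 1, rem=1, I/O yield, promote→Q0. Q0=[P3,P1,P2] Q1=[] Q2=[]
t=14-15: P3@Q0 runs 1, rem=7, I/O yield, promote→Q0. Q0=[P1,P2,P3] Q1=[] Q2=[]
t=15-18: P1@Q0 runs 3, rem=1, I/O yield, promote→Q0. Q0=[P2,P3,P1] Q1=[] Q2=[]
t=18-19: P2@Q0 runs 1, rem=0, completes. Q0=[P3,P1] Q1=[] Q2=[]
t=19-20: P3@Q0 runs 1, rem=6, I/O yield, promote→Q0. Q0=[P1,P3] Q1=[] Q2=[]
t=20-21: P1@Q0 runs 1, rem=0, completes. Q0=[P3] Q1=[] Q2=[]
t=21-22: P3@Q0 runs 1, rem=5, I/O yield, promote→Q0. Q0=[P3] Q1=[] Q2=[]
t=22-23: P3@Q0 runs 1, rem=4, I/O yield, promote→Q0. Q0=[P3] Q1=[] Q2=[]
t=23-24: P3@Q0 runs 1, rem=3, I/O yield, promote→Q0. Q0=[P3] Q1=[] Q2=[]
t=24-25: P3@Q0 runs 1, rem=2, I/O yield, promote→Q0. Q0=[P3] Q1=[] Q2=[]
t=25-26: P3@Q0 runs 1, rem=1, I/O yield, promote→Q0. Q0=[P3] Q1=[] Q2=[]
t=26-27: P3@Q0 runs 1, rem=0, completes. Q0=[] Q1=[] Q2=[]

Answer: P2,P1,P3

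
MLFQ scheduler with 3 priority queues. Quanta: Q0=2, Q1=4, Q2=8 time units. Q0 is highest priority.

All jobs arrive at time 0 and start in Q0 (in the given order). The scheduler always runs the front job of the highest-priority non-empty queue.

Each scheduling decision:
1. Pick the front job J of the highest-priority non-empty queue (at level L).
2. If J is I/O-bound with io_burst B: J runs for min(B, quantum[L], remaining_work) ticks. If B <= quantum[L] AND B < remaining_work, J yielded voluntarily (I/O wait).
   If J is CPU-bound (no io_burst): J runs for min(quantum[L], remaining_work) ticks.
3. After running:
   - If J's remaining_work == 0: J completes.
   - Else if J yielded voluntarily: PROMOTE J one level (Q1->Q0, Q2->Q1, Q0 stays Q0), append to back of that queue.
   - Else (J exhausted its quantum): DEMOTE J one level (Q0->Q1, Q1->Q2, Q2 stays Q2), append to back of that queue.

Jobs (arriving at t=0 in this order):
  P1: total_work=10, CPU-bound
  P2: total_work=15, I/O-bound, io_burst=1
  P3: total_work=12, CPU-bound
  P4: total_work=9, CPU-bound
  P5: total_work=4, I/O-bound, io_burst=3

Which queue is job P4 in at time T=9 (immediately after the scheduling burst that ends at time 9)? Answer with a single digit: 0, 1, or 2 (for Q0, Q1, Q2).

Answer: 1

Derivation:
t=0-2: P1@Q0 runs 2, rem=8, quantum used, demote→Q1. Q0=[P2,P3,P4,P5] Q1=[P1] Q2=[]
t=2-3: P2@Q0 runs 1, rem=14, I/O yield, promote→Q0. Q0=[P3,P4,P5,P2] Q1=[P1] Q2=[]
t=3-5: P3@Q0 runs 2, rem=10, quantum used, demote→Q1. Q0=[P4,P5,P2] Q1=[P1,P3] Q2=[]
t=5-7: P4@Q0 runs 2, rem=7, quantum used, demote→Q1. Q0=[P5,P2] Q1=[P1,P3,P4] Q2=[]
t=7-9: P5@Q0 runs 2, rem=2, quantum used, demote→Q1. Q0=[P2] Q1=[P1,P3,P4,P5] Q2=[]
t=9-10: P2@Q0 runs 1, rem=13, I/O yield, promote→Q0. Q0=[P2] Q1=[P1,P3,P4,P5] Q2=[]
t=10-11: P2@Q0 runs 1, rem=12, I/O yield, promote→Q0. Q0=[P2] Q1=[P1,P3,P4,P5] Q2=[]
t=11-12: P2@Q0 runs 1, rem=11, I/O yield, promote→Q0. Q0=[P2] Q1=[P1,P3,P4,P5] Q2=[]
t=12-13: P2@Q0 runs 1, rem=10, I/O yield, promote→Q0. Q0=[P2] Q1=[P1,P3,P4,P5] Q2=[]
t=13-14: P2@Q0 runs 1, rem=9, I/O yield, promote→Q0. Q0=[P2] Q1=[P1,P3,P4,P5] Q2=[]
t=14-15: P2@Q0 runs 1, rem=8, I/O yield, promote→Q0. Q0=[P2] Q1=[P1,P3,P4,P5] Q2=[]
t=15-16: P2@Q0 runs 1, rem=7, I/O yield, promote→Q0. Q0=[P2] Q1=[P1,P3,P4,P5] Q2=[]
t=16-17: P2@Q0 runs 1, rem=6, I/O yield, promote→Q0. Q0=[P2] Q1=[P1,P3,P4,P5] Q2=[]
t=17-18: P2@Q0 runs 1, rem=5, I/O yield, promote→Q0. Q0=[P2] Q1=[P1,P3,P4,P5] Q2=[]
t=18-19: P2@Q0 runs 1, rem=4, I/O yield, promote→Q0. Q0=[P2] Q1=[P1,P3,P4,P5] Q2=[]
t=19-20: P2@Q0 runs 1, rem=3, I/O yield, promote→Q0. Q0=[P2] Q1=[P1,P3,P4,P5] Q2=[]
t=20-21: P2@Q0 runs 1, rem=2, I/O yield, promote→Q0. Q0=[P2] Q1=[P1,P3,P4,P5] Q2=[]
t=21-22: P2@Q0 runs 1, rem=1, I/O yield, promote→Q0. Q0=[P2] Q1=[P1,P3,P4,P5] Q2=[]
t=22-23: P2@Q0 runs 1, rem=0, completes. Q0=[] Q1=[P1,P3,P4,P5] Q2=[]
t=23-27: P1@Q1 runs 4, rem=4, quantum used, demote→Q2. Q0=[] Q1=[P3,P4,P5] Q2=[P1]
t=27-31: P3@Q1 runs 4, rem=6, quantum used, demote→Q2. Q0=[] Q1=[P4,P5] Q2=[P1,P3]
t=31-35: P4@Q1 runs 4, rem=3, quantum used, demote→Q2. Q0=[] Q1=[P5] Q2=[P1,P3,P4]
t=35-37: P5@Q1 runs 2, rem=0, completes. Q0=[] Q1=[] Q2=[P1,P3,P4]
t=37-41: P1@Q2 runs 4, rem=0, completes. Q0=[] Q1=[] Q2=[P3,P4]
t=41-47: P3@Q2 runs 6, rem=0, completes. Q0=[] Q1=[] Q2=[P4]
t=47-50: P4@Q2 runs 3, rem=0, completes. Q0=[] Q1=[] Q2=[]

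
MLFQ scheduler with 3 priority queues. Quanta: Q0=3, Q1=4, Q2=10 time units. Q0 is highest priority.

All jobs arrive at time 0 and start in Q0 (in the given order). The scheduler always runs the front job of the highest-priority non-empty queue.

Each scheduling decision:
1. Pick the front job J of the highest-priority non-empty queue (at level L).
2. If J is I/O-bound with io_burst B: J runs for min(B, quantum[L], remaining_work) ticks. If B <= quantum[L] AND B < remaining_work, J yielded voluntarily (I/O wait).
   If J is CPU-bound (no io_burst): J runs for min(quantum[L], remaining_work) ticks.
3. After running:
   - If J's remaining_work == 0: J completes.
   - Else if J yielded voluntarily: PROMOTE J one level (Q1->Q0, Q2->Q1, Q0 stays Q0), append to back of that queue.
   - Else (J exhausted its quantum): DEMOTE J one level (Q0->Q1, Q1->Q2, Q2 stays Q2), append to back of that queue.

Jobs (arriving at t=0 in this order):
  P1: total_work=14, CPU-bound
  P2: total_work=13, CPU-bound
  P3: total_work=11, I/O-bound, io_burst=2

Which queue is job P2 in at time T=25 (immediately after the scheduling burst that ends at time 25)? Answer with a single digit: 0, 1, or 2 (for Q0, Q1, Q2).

Answer: 2

Derivation:
t=0-3: P1@Q0 runs 3, rem=11, quantum used, demote→Q1. Q0=[P2,P3] Q1=[P1] Q2=[]
t=3-6: P2@Q0 runs 3, rem=10, quantum used, demote→Q1. Q0=[P3] Q1=[P1,P2] Q2=[]
t=6-8: P3@Q0 runs 2, rem=9, I/O yield, promote→Q0. Q0=[P3] Q1=[P1,P2] Q2=[]
t=8-10: P3@Q0 runs 2, rem=7, I/O yield, promote→Q0. Q0=[P3] Q1=[P1,P2] Q2=[]
t=10-12: P3@Q0 runs 2, rem=5, I/O yield, promote→Q0. Q0=[P3] Q1=[P1,P2] Q2=[]
t=12-14: P3@Q0 runs 2, rem=3, I/O yield, promote→Q0. Q0=[P3] Q1=[P1,P2] Q2=[]
t=14-16: P3@Q0 runs 2, rem=1, I/O yield, promote→Q0. Q0=[P3] Q1=[P1,P2] Q2=[]
t=16-17: P3@Q0 runs 1, rem=0, completes. Q0=[] Q1=[P1,P2] Q2=[]
t=17-21: P1@Q1 runs 4, rem=7, quantum used, demote→Q2. Q0=[] Q1=[P2] Q2=[P1]
t=21-25: P2@Q1 runs 4, rem=6, quantum used, demote→Q2. Q0=[] Q1=[] Q2=[P1,P2]
t=25-32: P1@Q2 runs 7, rem=0, completes. Q0=[] Q1=[] Q2=[P2]
t=32-38: P2@Q2 runs 6, rem=0, completes. Q0=[] Q1=[] Q2=[]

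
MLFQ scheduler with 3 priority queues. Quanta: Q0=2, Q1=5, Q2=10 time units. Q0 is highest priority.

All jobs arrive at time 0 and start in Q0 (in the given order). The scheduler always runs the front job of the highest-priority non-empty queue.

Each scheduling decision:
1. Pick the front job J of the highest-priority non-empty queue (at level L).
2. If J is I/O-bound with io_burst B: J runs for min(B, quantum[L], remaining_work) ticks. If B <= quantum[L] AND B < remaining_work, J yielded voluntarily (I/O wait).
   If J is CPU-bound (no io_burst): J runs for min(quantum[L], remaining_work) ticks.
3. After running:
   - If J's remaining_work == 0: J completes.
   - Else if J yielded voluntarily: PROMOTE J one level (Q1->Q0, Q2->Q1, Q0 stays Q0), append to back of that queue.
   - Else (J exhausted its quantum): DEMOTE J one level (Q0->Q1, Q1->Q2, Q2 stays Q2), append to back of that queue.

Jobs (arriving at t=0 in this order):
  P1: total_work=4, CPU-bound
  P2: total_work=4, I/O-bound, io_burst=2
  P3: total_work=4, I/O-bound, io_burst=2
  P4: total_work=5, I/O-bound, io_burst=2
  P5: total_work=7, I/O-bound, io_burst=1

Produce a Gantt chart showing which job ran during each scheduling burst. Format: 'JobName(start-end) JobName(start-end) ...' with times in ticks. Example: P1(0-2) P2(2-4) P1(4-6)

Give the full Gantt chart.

t=0-2: P1@Q0 runs 2, rem=2, quantum used, demote→Q1. Q0=[P2,P3,P4,P5] Q1=[P1] Q2=[]
t=2-4: P2@Q0 runs 2, rem=2, I/O yield, promote→Q0. Q0=[P3,P4,P5,P2] Q1=[P1] Q2=[]
t=4-6: P3@Q0 runs 2, rem=2, I/O yield, promote→Q0. Q0=[P4,P5,P2,P3] Q1=[P1] Q2=[]
t=6-8: P4@Q0 runs 2, rem=3, I/O yield, promote→Q0. Q0=[P5,P2,P3,P4] Q1=[P1] Q2=[]
t=8-9: P5@Q0 runs 1, rem=6, I/O yield, promote→Q0. Q0=[P2,P3,P4,P5] Q1=[P1] Q2=[]
t=9-11: P2@Q0 runs 2, rem=0, completes. Q0=[P3,P4,P5] Q1=[P1] Q2=[]
t=11-13: P3@Q0 runs 2, rem=0, completes. Q0=[P4,P5] Q1=[P1] Q2=[]
t=13-15: P4@Q0 runs 2, rem=1, I/O yield, promote→Q0. Q0=[P5,P4] Q1=[P1] Q2=[]
t=15-16: P5@Q0 runs 1, rem=5, I/O yield, promote→Q0. Q0=[P4,P5] Q1=[P1] Q2=[]
t=16-17: P4@Q0 runs 1, rem=0, completes. Q0=[P5] Q1=[P1] Q2=[]
t=17-18: P5@Q0 runs 1, rem=4, I/O yield, promote→Q0. Q0=[P5] Q1=[P1] Q2=[]
t=18-19: P5@Q0 runs 1, rem=3, I/O yield, promote→Q0. Q0=[P5] Q1=[P1] Q2=[]
t=19-20: P5@Q0 runs 1, rem=2, I/O yield, promote→Q0. Q0=[P5] Q1=[P1] Q2=[]
t=20-21: P5@Q0 runs 1, rem=1, I/O yield, promote→Q0. Q0=[P5] Q1=[P1] Q2=[]
t=21-22: P5@Q0 runs 1, rem=0, completes. Q0=[] Q1=[P1] Q2=[]
t=22-24: P1@Q1 runs 2, rem=0, completes. Q0=[] Q1=[] Q2=[]

Answer: P1(0-2) P2(2-4) P3(4-6) P4(6-8) P5(8-9) P2(9-11) P3(11-13) P4(13-15) P5(15-16) P4(16-17) P5(17-18) P5(18-19) P5(19-20) P5(20-21) P5(21-22) P1(22-24)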